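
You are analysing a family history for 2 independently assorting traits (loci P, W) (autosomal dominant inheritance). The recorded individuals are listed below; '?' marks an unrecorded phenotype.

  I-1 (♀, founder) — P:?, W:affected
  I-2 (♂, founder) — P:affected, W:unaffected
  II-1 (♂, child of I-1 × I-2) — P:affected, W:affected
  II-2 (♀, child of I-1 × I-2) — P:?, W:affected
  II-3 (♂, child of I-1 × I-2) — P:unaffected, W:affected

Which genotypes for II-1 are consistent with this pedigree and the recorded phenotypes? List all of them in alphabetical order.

P/I-1 ? ·: pp|Pp
P/I-2 aff ·: Pp
P/II-1 aff I-1×I-2: Pp|PP
P/II-2 ? I-1×I-2: pp|Pp|PP
P/II-3 un I-1×I-2: pp
⇒ P over [I-1,I-2,II-1,II-2,II-3]: 8 consistent
W/I-1 aff ·: Ww|WW
W/I-2 un ·: ww
W/II-1 aff I-1×I-2: Ww
W/II-2 aff I-1×I-2: Ww
W/II-3 aff I-1×I-2: Ww
⇒ W over [I-1,I-2,II-1,II-2,II-3]: 2 consistent

II-1 ∈ {PP Ww, Pp Ww}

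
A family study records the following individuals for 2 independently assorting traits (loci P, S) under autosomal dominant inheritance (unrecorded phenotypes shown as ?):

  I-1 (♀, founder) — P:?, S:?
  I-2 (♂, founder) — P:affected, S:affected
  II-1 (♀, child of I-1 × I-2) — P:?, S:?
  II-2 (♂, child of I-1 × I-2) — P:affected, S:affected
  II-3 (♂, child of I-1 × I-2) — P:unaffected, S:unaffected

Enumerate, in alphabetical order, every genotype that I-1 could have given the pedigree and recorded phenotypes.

I-1 ∈ {Pp Ss, Pp ss, pp Ss, pp ss}

P/I-1 ? ·: pp|Pp
P/I-2 aff ·: Pp
P/II-1 ? I-1×I-2: pp|Pp|PP
P/II-2 aff I-1×I-2: Pp|PP
P/II-3 un I-1×I-2: pp
⇒ P over [I-1,I-2,II-1,II-2,II-3]: 8 consistent
S/I-1 ? ·: ss|Ss
S/I-2 aff ·: Ss
S/II-1 ? I-1×I-2: ss|Ss|SS
S/II-2 aff I-1×I-2: Ss|SS
S/II-3 un I-1×I-2: ss
⇒ S over [I-1,I-2,II-1,II-2,II-3]: 8 consistent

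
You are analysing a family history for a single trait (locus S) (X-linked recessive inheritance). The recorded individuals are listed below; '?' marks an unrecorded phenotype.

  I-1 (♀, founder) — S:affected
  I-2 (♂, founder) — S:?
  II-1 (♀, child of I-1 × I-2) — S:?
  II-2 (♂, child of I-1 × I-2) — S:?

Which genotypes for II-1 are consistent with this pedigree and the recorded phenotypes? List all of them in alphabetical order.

S/I-1 aff ·: X^sX^s
S/I-2 ? ·: X^SY|X^sY
S/II-1 ? I-1×I-2: X^SX^s|X^sX^s
S/II-2 ? I-1×I-2: X^sY
⇒ S over [I-1,I-2,II-1,II-2]: 2 consistent

II-1 ∈ {X^SX^s, X^sX^s}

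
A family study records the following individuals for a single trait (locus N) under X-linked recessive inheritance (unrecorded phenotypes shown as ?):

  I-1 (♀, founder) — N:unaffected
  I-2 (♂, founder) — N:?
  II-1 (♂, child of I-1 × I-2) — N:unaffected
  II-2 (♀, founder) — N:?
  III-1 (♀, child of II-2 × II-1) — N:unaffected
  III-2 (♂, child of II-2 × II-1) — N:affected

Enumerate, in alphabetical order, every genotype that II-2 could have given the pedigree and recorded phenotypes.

II-2 ∈ {X^NX^n, X^nX^n}

N/I-1 un ·: X^NX^N|X^NX^n
N/I-2 ? ·: X^NY|X^nY
N/II-1 un I-1×I-2: X^NY
N/II-2 ? ·: X^NX^n|X^nX^n
N/III-1 un II-2×II-1: X^NX^N|X^NX^n
N/III-2 aff II-2×II-1: X^nY
⇒ N over [I-1,I-2,II-1,II-2,III-1,III-2]: 12 consistent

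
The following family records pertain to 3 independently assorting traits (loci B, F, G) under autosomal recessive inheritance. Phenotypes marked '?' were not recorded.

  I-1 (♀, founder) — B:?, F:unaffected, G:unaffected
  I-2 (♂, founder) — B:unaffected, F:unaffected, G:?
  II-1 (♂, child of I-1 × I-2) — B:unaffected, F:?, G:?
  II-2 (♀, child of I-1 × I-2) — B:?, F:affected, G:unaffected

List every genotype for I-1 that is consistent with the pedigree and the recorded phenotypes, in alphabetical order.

I-1 ∈ {BB Ff GG, BB Ff Gg, Bb Ff GG, Bb Ff Gg, bb Ff GG, bb Ff Gg}

B/I-1 ? ·: BB|Bb|bb
B/I-2 un ·: BB|Bb
B/II-1 un I-1×I-2: BB|Bb
B/II-2 ? I-1×I-2: BB|Bb|bb
⇒ B over [I-1,I-2,II-1,II-2]: 18 consistent
F/I-1 un ·: Ff
F/I-2 un ·: Ff
F/II-1 ? I-1×I-2: FF|Ff|ff
F/II-2 aff I-1×I-2: ff
⇒ F over [I-1,I-2,II-1,II-2]: 3 consistent
G/I-1 un ·: GG|Gg
G/I-2 ? ·: GG|Gg|gg
G/II-1 ? I-1×I-2: GG|Gg|gg
G/II-2 un I-1×I-2: GG|Gg
⇒ G over [I-1,I-2,II-1,II-2]: 18 consistent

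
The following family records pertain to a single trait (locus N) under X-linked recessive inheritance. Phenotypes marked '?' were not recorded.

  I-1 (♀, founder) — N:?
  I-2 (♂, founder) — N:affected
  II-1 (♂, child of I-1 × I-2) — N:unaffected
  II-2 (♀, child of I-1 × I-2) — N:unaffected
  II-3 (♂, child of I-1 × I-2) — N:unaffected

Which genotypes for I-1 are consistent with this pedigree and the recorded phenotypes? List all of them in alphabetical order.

I-1 ∈ {X^NX^N, X^NX^n}

N/I-1 ? ·: X^NX^N|X^NX^n
N/I-2 aff ·: X^nY
N/II-1 un I-1×I-2: X^NY
N/II-2 un I-1×I-2: X^NX^n
N/II-3 un I-1×I-2: X^NY
⇒ N over [I-1,I-2,II-1,II-2,II-3]: 2 consistent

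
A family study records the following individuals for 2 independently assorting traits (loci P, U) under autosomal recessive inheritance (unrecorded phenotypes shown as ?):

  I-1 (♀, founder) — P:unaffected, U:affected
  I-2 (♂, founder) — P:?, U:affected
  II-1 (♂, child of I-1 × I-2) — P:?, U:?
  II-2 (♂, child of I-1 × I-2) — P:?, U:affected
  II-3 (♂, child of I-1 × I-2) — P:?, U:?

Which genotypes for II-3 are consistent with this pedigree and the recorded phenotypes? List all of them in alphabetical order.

II-3 ∈ {PP uu, Pp uu, pp uu}

P/I-1 un ·: PP|Pp
P/I-2 ? ·: PP|Pp|pp
P/II-1 ? I-1×I-2: PP|Pp|pp
P/II-2 ? I-1×I-2: PP|Pp|pp
P/II-3 ? I-1×I-2: PP|Pp|pp
⇒ P over [I-1,I-2,II-1,II-2,II-3]: 53 consistent
U/I-1 aff ·: uu
U/I-2 aff ·: uu
U/II-1 ? I-1×I-2: uu
U/II-2 aff I-1×I-2: uu
U/II-3 ? I-1×I-2: uu
⇒ U over [I-1,I-2,II-1,II-2,II-3]: 1 consistent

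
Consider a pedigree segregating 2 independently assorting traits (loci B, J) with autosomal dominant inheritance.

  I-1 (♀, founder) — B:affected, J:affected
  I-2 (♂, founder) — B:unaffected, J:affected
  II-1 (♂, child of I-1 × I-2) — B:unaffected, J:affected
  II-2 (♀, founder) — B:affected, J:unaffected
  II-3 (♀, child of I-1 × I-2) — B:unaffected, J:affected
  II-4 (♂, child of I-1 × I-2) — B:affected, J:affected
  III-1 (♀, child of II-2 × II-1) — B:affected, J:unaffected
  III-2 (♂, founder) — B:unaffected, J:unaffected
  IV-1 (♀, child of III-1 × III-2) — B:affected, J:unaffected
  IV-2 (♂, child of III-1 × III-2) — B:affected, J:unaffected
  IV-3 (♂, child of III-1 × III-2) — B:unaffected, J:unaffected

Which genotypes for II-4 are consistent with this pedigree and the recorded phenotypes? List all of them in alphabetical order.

II-4 ∈ {Bb JJ, Bb Jj}

B/I-1 aff ·: Bb
B/I-2 un ·: bb
B/II-1 un I-1×I-2: bb
B/II-2 aff ·: Bb|BB
B/II-3 un I-1×I-2: bb
B/II-4 aff I-1×I-2: Bb
B/III-1 aff II-2×II-1: Bb
B/III-2 un ·: bb
B/IV-1 aff III-1×III-2: Bb
B/IV-2 aff III-1×III-2: Bb
B/IV-3 un III-1×III-2: bb
⇒ B over [I-1,I-2,II-1,II-2,II-3,II-4,III-1,III-2,IV-1,IV-2,IV-3]: 2 consistent
J/I-1 aff ·: Jj|JJ
J/I-2 aff ·: Jj|JJ
J/II-1 aff I-1×I-2: Jj
J/II-2 un ·: jj
J/II-3 aff I-1×I-2: Jj|JJ
J/II-4 aff I-1×I-2: Jj|JJ
J/III-1 un II-2×II-1: jj
J/III-2 un ·: jj
J/IV-1 un III-1×III-2: jj
J/IV-2 un III-1×III-2: jj
J/IV-3 un III-1×III-2: jj
⇒ J over [I-1,I-2,II-1,II-2,II-3,II-4,III-1,III-2,IV-1,IV-2,IV-3]: 12 consistent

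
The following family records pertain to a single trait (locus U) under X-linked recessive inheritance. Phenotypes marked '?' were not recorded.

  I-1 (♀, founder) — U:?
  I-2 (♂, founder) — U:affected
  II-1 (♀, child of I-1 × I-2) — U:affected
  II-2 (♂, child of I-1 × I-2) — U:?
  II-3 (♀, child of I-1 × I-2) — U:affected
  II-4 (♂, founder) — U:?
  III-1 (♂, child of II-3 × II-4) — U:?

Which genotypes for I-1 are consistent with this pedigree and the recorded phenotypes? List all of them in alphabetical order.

U/I-1 ? ·: X^UX^u|X^uX^u
U/I-2 aff ·: X^uY
U/II-1 aff I-1×I-2: X^uX^u
U/II-2 ? I-1×I-2: X^UY|X^uY
U/II-3 aff I-1×I-2: X^uX^u
U/II-4 ? ·: X^UY|X^uY
U/III-1 ? II-3×II-4: X^uY
⇒ U over [I-1,I-2,II-1,II-2,II-3,II-4,III-1]: 6 consistent

I-1 ∈ {X^UX^u, X^uX^u}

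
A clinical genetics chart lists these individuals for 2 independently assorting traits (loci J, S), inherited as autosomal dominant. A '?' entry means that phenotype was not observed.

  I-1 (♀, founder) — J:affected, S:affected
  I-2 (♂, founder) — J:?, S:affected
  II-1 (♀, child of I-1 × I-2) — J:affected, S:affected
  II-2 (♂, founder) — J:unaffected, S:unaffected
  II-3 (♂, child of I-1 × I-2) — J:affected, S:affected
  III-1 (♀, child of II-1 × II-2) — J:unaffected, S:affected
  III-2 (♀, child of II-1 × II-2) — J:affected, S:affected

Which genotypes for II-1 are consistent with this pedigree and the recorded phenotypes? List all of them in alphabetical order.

J/I-1 aff ·: Jj|JJ
J/I-2 ? ·: jj|Jj|JJ
J/II-1 aff I-1×I-2: Jj
J/II-2 un ·: jj
J/II-3 aff I-1×I-2: Jj|JJ
J/III-1 un II-1×II-2: jj
J/III-2 aff II-1×II-2: Jj
⇒ J over [I-1,I-2,II-1,II-2,II-3,III-1,III-2]: 8 consistent
S/I-1 aff ·: Ss|SS
S/I-2 aff ·: Ss|SS
S/II-1 aff I-1×I-2: Ss|SS
S/II-2 un ·: ss
S/II-3 aff I-1×I-2: Ss|SS
S/III-1 aff II-1×II-2: Ss
S/III-2 aff II-1×II-2: Ss
⇒ S over [I-1,I-2,II-1,II-2,II-3,III-1,III-2]: 13 consistent

II-1 ∈ {Jj SS, Jj Ss}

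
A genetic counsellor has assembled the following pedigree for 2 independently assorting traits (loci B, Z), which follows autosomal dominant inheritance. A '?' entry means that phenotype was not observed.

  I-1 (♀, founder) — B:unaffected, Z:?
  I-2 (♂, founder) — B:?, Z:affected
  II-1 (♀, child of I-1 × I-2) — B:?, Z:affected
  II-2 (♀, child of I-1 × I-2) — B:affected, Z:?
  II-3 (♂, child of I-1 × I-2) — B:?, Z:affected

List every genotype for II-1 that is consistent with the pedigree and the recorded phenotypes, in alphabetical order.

B/I-1 un ·: bb
B/I-2 ? ·: Bb|BB
B/II-1 ? I-1×I-2: bb|Bb
B/II-2 aff I-1×I-2: Bb
B/II-3 ? I-1×I-2: bb|Bb
⇒ B over [I-1,I-2,II-1,II-2,II-3]: 5 consistent
Z/I-1 ? ·: zz|Zz|ZZ
Z/I-2 aff ·: Zz|ZZ
Z/II-1 aff I-1×I-2: Zz|ZZ
Z/II-2 ? I-1×I-2: zz|Zz|ZZ
Z/II-3 aff I-1×I-2: Zz|ZZ
⇒ Z over [I-1,I-2,II-1,II-2,II-3]: 32 consistent

II-1 ∈ {Bb ZZ, Bb Zz, bb ZZ, bb Zz}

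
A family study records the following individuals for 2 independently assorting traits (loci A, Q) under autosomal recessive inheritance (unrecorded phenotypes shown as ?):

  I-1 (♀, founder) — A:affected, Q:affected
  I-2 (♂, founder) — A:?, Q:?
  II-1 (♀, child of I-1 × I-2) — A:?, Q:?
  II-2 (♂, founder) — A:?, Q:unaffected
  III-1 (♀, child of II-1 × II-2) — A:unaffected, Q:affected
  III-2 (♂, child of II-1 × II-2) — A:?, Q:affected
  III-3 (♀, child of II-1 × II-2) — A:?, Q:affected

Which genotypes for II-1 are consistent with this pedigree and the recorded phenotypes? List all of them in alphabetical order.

A/I-1 aff ·: aa
A/I-2 ? ·: AA|Aa|aa
A/II-1 ? I-1×I-2: Aa|aa
A/II-2 ? ·: AA|Aa|aa
A/III-1 un II-1×II-2: AA|Aa
A/III-2 ? II-1×II-2: AA|Aa|aa
A/III-3 ? II-1×II-2: AA|Aa|aa
⇒ A over [I-1,I-2,II-1,II-2,III-1,III-2,III-3]: 70 consistent
Q/I-1 aff ·: qq
Q/I-2 ? ·: QQ|Qq|qq
Q/II-1 ? I-1×I-2: Qq|qq
Q/II-2 un ·: Qq
Q/III-1 aff II-1×II-2: qq
Q/III-2 aff II-1×II-2: qq
Q/III-3 aff II-1×II-2: qq
⇒ Q over [I-1,I-2,II-1,II-2,III-1,III-2,III-3]: 4 consistent

II-1 ∈ {Aa Qq, Aa qq, aa Qq, aa qq}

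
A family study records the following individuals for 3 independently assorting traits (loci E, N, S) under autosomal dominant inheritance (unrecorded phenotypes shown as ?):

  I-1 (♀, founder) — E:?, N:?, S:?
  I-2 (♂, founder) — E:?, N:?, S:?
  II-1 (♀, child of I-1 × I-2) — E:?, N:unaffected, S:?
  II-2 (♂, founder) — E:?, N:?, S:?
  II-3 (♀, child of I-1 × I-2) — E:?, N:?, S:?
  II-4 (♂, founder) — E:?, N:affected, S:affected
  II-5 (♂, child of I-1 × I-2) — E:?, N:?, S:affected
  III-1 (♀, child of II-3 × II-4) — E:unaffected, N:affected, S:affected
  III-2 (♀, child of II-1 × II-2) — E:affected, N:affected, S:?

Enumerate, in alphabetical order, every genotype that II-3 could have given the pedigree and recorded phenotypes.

E/I-1 ? ·: ee|Ee|EE
E/I-2 ? ·: ee|Ee|EE
E/II-1 ? I-1×I-2: ee|Ee|EE
E/II-2 ? ·: ee|Ee|EE
E/II-3 ? I-1×I-2: ee|Ee
E/II-4 ? ·: ee|Ee
E/II-5 ? I-1×I-2: ee|Ee|EE
E/III-1 un II-3×II-4: ee
E/III-2 aff II-1×II-2: Ee|EE
⇒ E over [I-1,I-2,II-1,II-2,II-3,II-4,II-5,III-1,III-2]: 340 consistent
N/I-1 ? ·: nn|Nn
N/I-2 ? ·: nn|Nn
N/II-1 un I-1×I-2: nn
N/II-2 ? ·: Nn|NN
N/II-3 ? I-1×I-2: nn|Nn|NN
N/II-4 aff ·: Nn|NN
N/II-5 ? I-1×I-2: nn|Nn|NN
N/III-1 aff II-3×II-4: Nn|NN
N/III-2 aff II-1×II-2: Nn
⇒ N over [I-1,I-2,II-1,II-2,II-3,II-4,II-5,III-1,III-2]: 106 consistent
S/I-1 ? ·: ss|Ss|SS
S/I-2 ? ·: ss|Ss|SS
S/II-1 ? I-1×I-2: ss|Ss|SS
S/II-2 ? ·: ss|Ss|SS
S/II-3 ? I-1×I-2: ss|Ss|SS
S/II-4 aff ·: Ss|SS
S/II-5 aff I-1×I-2: Ss|SS
S/III-1 aff II-3×II-4: Ss|SS
S/III-2 ? II-1×II-2: ss|Ss|SS
⇒ S over [I-1,I-2,II-1,II-2,II-3,II-4,II-5,III-1,III-2]: 778 consistent

II-3 ∈ {Ee NN SS, Ee NN Ss, Ee NN ss, Ee Nn SS, Ee Nn Ss, Ee Nn ss, Ee nn SS, Ee nn Ss, Ee nn ss, ee NN SS, ee NN Ss, ee NN ss, ee Nn SS, ee Nn Ss, ee Nn ss, ee nn SS, ee nn Ss, ee nn ss}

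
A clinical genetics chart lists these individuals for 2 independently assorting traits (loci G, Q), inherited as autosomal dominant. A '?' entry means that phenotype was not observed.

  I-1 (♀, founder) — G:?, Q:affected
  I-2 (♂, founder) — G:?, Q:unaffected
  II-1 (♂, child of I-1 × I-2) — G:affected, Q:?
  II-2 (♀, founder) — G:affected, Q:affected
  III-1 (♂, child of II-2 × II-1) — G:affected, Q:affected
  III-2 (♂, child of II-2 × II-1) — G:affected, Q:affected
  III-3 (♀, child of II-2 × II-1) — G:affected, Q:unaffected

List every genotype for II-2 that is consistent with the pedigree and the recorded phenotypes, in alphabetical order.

G/I-1 ? ·: gg|Gg|GG
G/I-2 ? ·: gg|Gg|GG
G/II-1 aff I-1×I-2: Gg|GG
G/II-2 aff ·: Gg|GG
G/III-1 aff II-2×II-1: Gg|GG
G/III-2 aff II-2×II-1: Gg|GG
G/III-3 aff II-2×II-1: Gg|GG
⇒ G over [I-1,I-2,II-1,II-2,III-1,III-2,III-3]: 148 consistent
Q/I-1 aff ·: Qq|QQ
Q/I-2 un ·: qq
Q/II-1 ? I-1×I-2: qq|Qq
Q/II-2 aff ·: Qq
Q/III-1 aff II-2×II-1: Qq|QQ
Q/III-2 aff II-2×II-1: Qq|QQ
Q/III-3 un II-2×II-1: qq
⇒ Q over [I-1,I-2,II-1,II-2,III-1,III-2,III-3]: 9 consistent

II-2 ∈ {GG Qq, Gg Qq}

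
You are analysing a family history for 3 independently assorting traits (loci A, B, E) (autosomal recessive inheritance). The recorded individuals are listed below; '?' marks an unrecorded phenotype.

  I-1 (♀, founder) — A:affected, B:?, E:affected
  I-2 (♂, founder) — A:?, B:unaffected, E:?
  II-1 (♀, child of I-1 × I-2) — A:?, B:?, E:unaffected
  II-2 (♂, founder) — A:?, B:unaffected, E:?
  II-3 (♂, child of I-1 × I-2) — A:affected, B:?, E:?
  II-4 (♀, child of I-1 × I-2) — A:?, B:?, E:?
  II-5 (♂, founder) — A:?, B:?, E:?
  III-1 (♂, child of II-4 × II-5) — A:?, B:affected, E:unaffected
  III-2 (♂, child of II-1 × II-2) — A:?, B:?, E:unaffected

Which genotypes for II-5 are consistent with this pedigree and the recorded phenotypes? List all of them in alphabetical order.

A/I-1 aff ·: aa
A/I-2 ? ·: Aa|aa
A/II-1 ? I-1×I-2: Aa|aa
A/II-2 ? ·: AA|Aa|aa
A/II-3 aff I-1×I-2: aa
A/II-4 ? I-1×I-2: Aa|aa
A/II-5 ? ·: AA|Aa|aa
A/III-1 ? II-4×II-5: AA|Aa|aa
A/III-2 ? II-1×II-2: AA|Aa|aa
⇒ A over [I-1,I-2,II-1,II-2,II-3,II-4,II-5,III-1,III-2]: 137 consistent
B/I-1 ? ·: BB|Bb|bb
B/I-2 un ·: BB|Bb
B/II-1 ? I-1×I-2: BB|Bb|bb
B/II-2 un ·: BB|Bb
B/II-3 ? I-1×I-2: BB|Bb|bb
B/II-4 ? I-1×I-2: Bb|bb
B/II-5 ? ·: Bb|bb
B/III-1 aff II-4×II-5: bb
B/III-2 ? II-1×II-2: BB|Bb|bb
⇒ B over [I-1,I-2,II-1,II-2,II-3,II-4,II-5,III-1,III-2]: 270 consistent
E/I-1 aff ·: ee
E/I-2 ? ·: EE|Ee
E/II-1 un I-1×I-2: Ee
E/II-2 ? ·: EE|Ee|ee
E/II-3 ? I-1×I-2: Ee|ee
E/II-4 ? I-1×I-2: Ee|ee
E/II-5 ? ·: EE|Ee|ee
E/III-1 un II-4×II-5: EE|Ee
E/III-2 un II-1×II-2: EE|Ee
⇒ E over [I-1,I-2,II-1,II-2,II-3,II-4,II-5,III-1,III-2]: 95 consistent

II-5 ∈ {AA Bb EE, AA Bb Ee, AA Bb ee, AA bb EE, AA bb Ee, AA bb ee, Aa Bb EE, Aa Bb Ee, Aa Bb ee, Aa bb EE, Aa bb Ee, Aa bb ee, aa Bb EE, aa Bb Ee, aa Bb ee, aa bb EE, aa bb Ee, aa bb ee}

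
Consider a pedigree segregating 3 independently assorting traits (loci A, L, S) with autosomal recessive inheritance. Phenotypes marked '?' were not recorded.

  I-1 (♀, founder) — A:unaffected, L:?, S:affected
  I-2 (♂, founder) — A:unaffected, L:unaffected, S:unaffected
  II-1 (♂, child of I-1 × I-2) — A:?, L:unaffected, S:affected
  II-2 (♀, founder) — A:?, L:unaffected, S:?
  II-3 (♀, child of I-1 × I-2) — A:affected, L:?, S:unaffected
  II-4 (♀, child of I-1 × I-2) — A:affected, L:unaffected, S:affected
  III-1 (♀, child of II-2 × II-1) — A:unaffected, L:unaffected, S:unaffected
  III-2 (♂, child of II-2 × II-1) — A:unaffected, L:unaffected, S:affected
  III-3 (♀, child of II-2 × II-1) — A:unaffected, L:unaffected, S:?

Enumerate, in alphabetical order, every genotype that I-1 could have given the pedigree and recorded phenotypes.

I-1 ∈ {Aa LL ss, Aa Ll ss, Aa ll ss}

A/I-1 un ·: Aa
A/I-2 un ·: Aa
A/II-1 ? I-1×I-2: AA|Aa|aa
A/II-2 ? ·: AA|Aa|aa
A/II-3 aff I-1×I-2: aa
A/II-4 aff I-1×I-2: aa
A/III-1 un II-2×II-1: AA|Aa
A/III-2 un II-2×II-1: AA|Aa
A/III-3 un II-2×II-1: AA|Aa
⇒ A over [I-1,I-2,II-1,II-2,II-3,II-4,III-1,III-2,III-3]: 29 consistent
L/I-1 ? ·: LL|Ll|ll
L/I-2 un ·: LL|Ll
L/II-1 un I-1×I-2: LL|Ll
L/II-2 un ·: LL|Ll
L/II-3 ? I-1×I-2: LL|Ll|ll
L/II-4 un I-1×I-2: LL|Ll
L/III-1 un II-2×II-1: LL|Ll
L/III-2 un II-2×II-1: LL|Ll
L/III-3 un II-2×II-1: LL|Ll
⇒ L over [I-1,I-2,II-1,II-2,II-3,II-4,III-1,III-2,III-3]: 407 consistent
S/I-1 aff ·: ss
S/I-2 un ·: Ss
S/II-1 aff I-1×I-2: ss
S/II-2 ? ·: Ss
S/II-3 un I-1×I-2: Ss
S/II-4 aff I-1×I-2: ss
S/III-1 un II-2×II-1: Ss
S/III-2 aff II-2×II-1: ss
S/III-3 ? II-2×II-1: Ss|ss
⇒ S over [I-1,I-2,II-1,II-2,II-3,II-4,III-1,III-2,III-3]: 2 consistent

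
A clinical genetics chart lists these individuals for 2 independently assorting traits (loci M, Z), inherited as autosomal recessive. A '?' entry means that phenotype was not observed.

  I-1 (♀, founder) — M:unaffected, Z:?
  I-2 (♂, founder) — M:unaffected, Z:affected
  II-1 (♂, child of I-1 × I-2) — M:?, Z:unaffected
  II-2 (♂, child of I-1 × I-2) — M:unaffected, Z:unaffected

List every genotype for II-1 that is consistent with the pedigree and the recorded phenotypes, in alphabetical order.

II-1 ∈ {MM Zz, Mm Zz, mm Zz}

M/I-1 un ·: MM|Mm
M/I-2 un ·: MM|Mm
M/II-1 ? I-1×I-2: MM|Mm|mm
M/II-2 un I-1×I-2: MM|Mm
⇒ M over [I-1,I-2,II-1,II-2]: 15 consistent
Z/I-1 ? ·: ZZ|Zz
Z/I-2 aff ·: zz
Z/II-1 un I-1×I-2: Zz
Z/II-2 un I-1×I-2: Zz
⇒ Z over [I-1,I-2,II-1,II-2]: 2 consistent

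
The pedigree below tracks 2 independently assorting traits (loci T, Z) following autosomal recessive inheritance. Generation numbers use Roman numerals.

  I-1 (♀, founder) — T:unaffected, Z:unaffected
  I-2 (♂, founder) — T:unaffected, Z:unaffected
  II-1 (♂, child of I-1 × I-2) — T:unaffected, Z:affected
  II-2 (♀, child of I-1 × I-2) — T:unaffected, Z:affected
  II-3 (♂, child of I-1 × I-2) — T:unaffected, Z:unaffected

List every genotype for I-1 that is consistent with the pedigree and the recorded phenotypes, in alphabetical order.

T/I-1 un ·: TT|Tt
T/I-2 un ·: TT|Tt
T/II-1 un I-1×I-2: TT|Tt
T/II-2 un I-1×I-2: TT|Tt
T/II-3 un I-1×I-2: TT|Tt
⇒ T over [I-1,I-2,II-1,II-2,II-3]: 25 consistent
Z/I-1 un ·: Zz
Z/I-2 un ·: Zz
Z/II-1 aff I-1×I-2: zz
Z/II-2 aff I-1×I-2: zz
Z/II-3 un I-1×I-2: ZZ|Zz
⇒ Z over [I-1,I-2,II-1,II-2,II-3]: 2 consistent

I-1 ∈ {TT Zz, Tt Zz}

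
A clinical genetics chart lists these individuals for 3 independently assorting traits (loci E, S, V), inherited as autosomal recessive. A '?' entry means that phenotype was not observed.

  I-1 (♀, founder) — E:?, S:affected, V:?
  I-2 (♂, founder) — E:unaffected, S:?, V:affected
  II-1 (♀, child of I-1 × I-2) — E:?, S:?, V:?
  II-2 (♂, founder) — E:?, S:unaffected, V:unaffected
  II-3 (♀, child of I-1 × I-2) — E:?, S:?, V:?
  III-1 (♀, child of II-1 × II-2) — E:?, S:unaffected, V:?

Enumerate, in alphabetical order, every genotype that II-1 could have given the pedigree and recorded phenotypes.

II-1 ∈ {EE Ss Vv, EE Ss vv, EE ss Vv, EE ss vv, Ee Ss Vv, Ee Ss vv, Ee ss Vv, Ee ss vv, ee Ss Vv, ee Ss vv, ee ss Vv, ee ss vv}

E/I-1 ? ·: EE|Ee|ee
E/I-2 un ·: EE|Ee
E/II-1 ? I-1×I-2: EE|Ee|ee
E/II-2 ? ·: EE|Ee|ee
E/II-3 ? I-1×I-2: EE|Ee|ee
E/III-1 ? II-1×II-2: EE|Ee|ee
⇒ E over [I-1,I-2,II-1,II-2,II-3,III-1]: 122 consistent
S/I-1 aff ·: ss
S/I-2 ? ·: SS|Ss|ss
S/II-1 ? I-1×I-2: Ss|ss
S/II-2 un ·: SS|Ss
S/II-3 ? I-1×I-2: Ss|ss
S/III-1 un II-1×II-2: SS|Ss
⇒ S over [I-1,I-2,II-1,II-2,II-3,III-1]: 18 consistent
V/I-1 ? ·: VV|Vv|vv
V/I-2 aff ·: vv
V/II-1 ? I-1×I-2: Vv|vv
V/II-2 un ·: VV|Vv
V/II-3 ? I-1×I-2: Vv|vv
V/III-1 ? II-1×II-2: VV|Vv|vv
⇒ V over [I-1,I-2,II-1,II-2,II-3,III-1]: 24 consistent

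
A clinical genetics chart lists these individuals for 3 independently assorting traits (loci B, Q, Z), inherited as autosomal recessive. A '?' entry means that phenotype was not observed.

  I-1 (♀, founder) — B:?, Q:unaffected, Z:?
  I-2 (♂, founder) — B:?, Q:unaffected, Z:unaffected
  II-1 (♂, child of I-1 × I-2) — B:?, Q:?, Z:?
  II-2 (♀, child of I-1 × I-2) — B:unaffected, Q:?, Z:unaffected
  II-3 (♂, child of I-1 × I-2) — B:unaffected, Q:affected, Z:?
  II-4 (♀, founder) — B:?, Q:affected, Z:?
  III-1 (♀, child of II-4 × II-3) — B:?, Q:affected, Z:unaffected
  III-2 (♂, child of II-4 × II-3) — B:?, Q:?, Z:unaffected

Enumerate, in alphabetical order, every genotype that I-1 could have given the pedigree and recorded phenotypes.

I-1 ∈ {BB Qq ZZ, BB Qq Zz, BB Qq zz, Bb Qq ZZ, Bb Qq Zz, Bb Qq zz, bb Qq ZZ, bb Qq Zz, bb Qq zz}

B/I-1 ? ·: BB|Bb|bb
B/I-2 ? ·: BB|Bb|bb
B/II-1 ? I-1×I-2: BB|Bb|bb
B/II-2 un I-1×I-2: BB|Bb
B/II-3 un I-1×I-2: BB|Bb
B/II-4 ? ·: BB|Bb|bb
B/III-1 ? II-4×II-3: BB|Bb|bb
B/III-2 ? II-4×II-3: BB|Bb|bb
⇒ B over [I-1,I-2,II-1,II-2,II-3,II-4,III-1,III-2]: 430 consistent
Q/I-1 un ·: Qq
Q/I-2 un ·: Qq
Q/II-1 ? I-1×I-2: QQ|Qq|qq
Q/II-2 ? I-1×I-2: QQ|Qq|qq
Q/II-3 aff I-1×I-2: qq
Q/II-4 aff ·: qq
Q/III-1 aff II-4×II-3: qq
Q/III-2 ? II-4×II-3: qq
⇒ Q over [I-1,I-2,II-1,II-2,II-3,II-4,III-1,III-2]: 9 consistent
Z/I-1 ? ·: ZZ|Zz|zz
Z/I-2 un ·: ZZ|Zz
Z/II-1 ? I-1×I-2: ZZ|Zz|zz
Z/II-2 un I-1×I-2: ZZ|Zz
Z/II-3 ? I-1×I-2: ZZ|Zz|zz
Z/II-4 ? ·: ZZ|Zz|zz
Z/III-1 un II-4×II-3: ZZ|Zz
Z/III-2 un II-4×II-3: ZZ|Zz
⇒ Z over [I-1,I-2,II-1,II-2,II-3,II-4,III-1,III-2]: 259 consistent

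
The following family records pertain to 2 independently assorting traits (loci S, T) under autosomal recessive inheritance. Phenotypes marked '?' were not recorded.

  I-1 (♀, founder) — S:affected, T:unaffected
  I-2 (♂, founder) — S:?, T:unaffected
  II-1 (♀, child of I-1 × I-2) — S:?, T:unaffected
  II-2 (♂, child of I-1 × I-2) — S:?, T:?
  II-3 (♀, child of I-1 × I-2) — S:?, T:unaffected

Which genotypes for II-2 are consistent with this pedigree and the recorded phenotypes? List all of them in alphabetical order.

II-2 ∈ {Ss TT, Ss Tt, Ss tt, ss TT, ss Tt, ss tt}

S/I-1 aff ·: ss
S/I-2 ? ·: SS|Ss|ss
S/II-1 ? I-1×I-2: Ss|ss
S/II-2 ? I-1×I-2: Ss|ss
S/II-3 ? I-1×I-2: Ss|ss
⇒ S over [I-1,I-2,II-1,II-2,II-3]: 10 consistent
T/I-1 un ·: TT|Tt
T/I-2 un ·: TT|Tt
T/II-1 un I-1×I-2: TT|Tt
T/II-2 ? I-1×I-2: TT|Tt|tt
T/II-3 un I-1×I-2: TT|Tt
⇒ T over [I-1,I-2,II-1,II-2,II-3]: 29 consistent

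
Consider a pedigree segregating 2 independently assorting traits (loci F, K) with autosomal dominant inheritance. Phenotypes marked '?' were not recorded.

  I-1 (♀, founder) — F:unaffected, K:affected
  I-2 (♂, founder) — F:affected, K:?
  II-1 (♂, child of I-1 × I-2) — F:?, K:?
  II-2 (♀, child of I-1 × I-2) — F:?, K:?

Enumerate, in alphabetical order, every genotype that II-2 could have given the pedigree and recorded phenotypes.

II-2 ∈ {Ff KK, Ff Kk, Ff kk, ff KK, ff Kk, ff kk}

F/I-1 un ·: ff
F/I-2 aff ·: Ff|FF
F/II-1 ? I-1×I-2: ff|Ff
F/II-2 ? I-1×I-2: ff|Ff
⇒ F over [I-1,I-2,II-1,II-2]: 5 consistent
K/I-1 aff ·: Kk|KK
K/I-2 ? ·: kk|Kk|KK
K/II-1 ? I-1×I-2: kk|Kk|KK
K/II-2 ? I-1×I-2: kk|Kk|KK
⇒ K over [I-1,I-2,II-1,II-2]: 23 consistent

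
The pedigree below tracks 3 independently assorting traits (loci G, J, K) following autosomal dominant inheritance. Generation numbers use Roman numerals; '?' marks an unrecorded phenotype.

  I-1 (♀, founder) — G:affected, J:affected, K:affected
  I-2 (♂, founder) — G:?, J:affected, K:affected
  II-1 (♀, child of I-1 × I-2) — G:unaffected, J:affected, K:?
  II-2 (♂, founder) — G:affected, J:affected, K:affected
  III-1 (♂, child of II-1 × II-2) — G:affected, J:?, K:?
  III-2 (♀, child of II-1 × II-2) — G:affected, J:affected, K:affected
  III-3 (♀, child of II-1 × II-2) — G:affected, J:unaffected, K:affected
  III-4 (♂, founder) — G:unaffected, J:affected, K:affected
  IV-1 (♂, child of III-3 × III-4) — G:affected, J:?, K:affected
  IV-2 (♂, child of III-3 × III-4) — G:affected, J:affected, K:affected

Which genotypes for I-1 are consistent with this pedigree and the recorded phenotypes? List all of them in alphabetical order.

G/I-1 aff ·: Gg
G/I-2 ? ·: gg|Gg
G/II-1 un I-1×I-2: gg
G/II-2 aff ·: Gg|GG
G/III-1 aff II-1×II-2: Gg
G/III-2 aff II-1×II-2: Gg
G/III-3 aff II-1×II-2: Gg
G/III-4 un ·: gg
G/IV-1 aff III-3×III-4: Gg
G/IV-2 aff III-3×III-4: Gg
⇒ G over [I-1,I-2,II-1,II-2,III-1,III-2,III-3,III-4,IV-1,IV-2]: 4 consistent
J/I-1 aff ·: Jj|JJ
J/I-2 aff ·: Jj|JJ
J/II-1 aff I-1×I-2: Jj
J/II-2 aff ·: Jj
J/III-1 ? II-1×II-2: jj|Jj|JJ
J/III-2 aff II-1×II-2: Jj|JJ
J/III-3 un II-1×II-2: jj
J/III-4 aff ·: Jj|JJ
J/IV-1 ? III-3×III-4: jj|Jj
J/IV-2 aff III-3×III-4: Jj
⇒ J over [I-1,I-2,II-1,II-2,III-1,III-2,III-3,III-4,IV-1,IV-2]: 54 consistent
K/I-1 aff ·: Kk|KK
K/I-2 aff ·: Kk|KK
K/II-1 ? I-1×I-2: kk|Kk|KK
K/II-2 aff ·: Kk|KK
K/III-1 ? II-1×II-2: kk|Kk|KK
K/III-2 aff II-1×II-2: Kk|KK
K/III-3 aff II-1×II-2: Kk|KK
K/III-4 aff ·: Kk|KK
K/IV-1 aff III-3×III-4: Kk|KK
K/IV-2 aff III-3×III-4: Kk|KK
⇒ K over [I-1,I-2,II-1,II-2,III-1,III-2,III-3,III-4,IV-1,IV-2]: 642 consistent

I-1 ∈ {Gg JJ KK, Gg JJ Kk, Gg Jj KK, Gg Jj Kk}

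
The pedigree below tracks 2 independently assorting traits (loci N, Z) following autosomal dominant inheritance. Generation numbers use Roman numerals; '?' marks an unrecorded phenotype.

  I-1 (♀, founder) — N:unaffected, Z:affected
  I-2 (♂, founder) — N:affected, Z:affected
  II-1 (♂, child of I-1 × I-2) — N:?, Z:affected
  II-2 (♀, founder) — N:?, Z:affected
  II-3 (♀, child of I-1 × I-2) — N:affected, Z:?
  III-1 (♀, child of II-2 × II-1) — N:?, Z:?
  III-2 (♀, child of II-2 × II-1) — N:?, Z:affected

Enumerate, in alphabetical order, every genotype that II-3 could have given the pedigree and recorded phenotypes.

II-3 ∈ {Nn ZZ, Nn Zz, Nn zz}

N/I-1 un ·: nn
N/I-2 aff ·: Nn|NN
N/II-1 ? I-1×I-2: nn|Nn
N/II-2 ? ·: nn|Nn|NN
N/II-3 aff I-1×I-2: Nn
N/III-1 ? II-2×II-1: nn|Nn|NN
N/III-2 ? II-2×II-1: nn|Nn|NN
⇒ N over [I-1,I-2,II-1,II-2,II-3,III-1,III-2]: 40 consistent
Z/I-1 aff ·: Zz|ZZ
Z/I-2 aff ·: Zz|ZZ
Z/II-1 aff I-1×I-2: Zz|ZZ
Z/II-2 aff ·: Zz|ZZ
Z/II-3 ? I-1×I-2: zz|Zz|ZZ
Z/III-1 ? II-2×II-1: zz|Zz|ZZ
Z/III-2 aff II-2×II-1: Zz|ZZ
⇒ Z over [I-1,I-2,II-1,II-2,II-3,III-1,III-2]: 110 consistent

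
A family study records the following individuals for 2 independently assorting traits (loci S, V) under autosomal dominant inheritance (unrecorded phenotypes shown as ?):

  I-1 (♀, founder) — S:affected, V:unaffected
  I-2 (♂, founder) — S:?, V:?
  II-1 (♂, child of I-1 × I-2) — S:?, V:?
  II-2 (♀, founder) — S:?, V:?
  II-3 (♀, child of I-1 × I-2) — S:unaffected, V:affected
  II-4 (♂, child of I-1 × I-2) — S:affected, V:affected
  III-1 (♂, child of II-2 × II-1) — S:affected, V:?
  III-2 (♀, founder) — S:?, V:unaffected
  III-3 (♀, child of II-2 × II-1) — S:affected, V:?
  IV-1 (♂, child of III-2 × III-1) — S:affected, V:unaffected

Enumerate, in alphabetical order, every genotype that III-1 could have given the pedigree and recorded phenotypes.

III-1 ∈ {SS Vv, SS vv, Ss Vv, Ss vv}

S/I-1 aff ·: Ss
S/I-2 ? ·: ss|Ss
S/II-1 ? I-1×I-2: ss|Ss|SS
S/II-2 ? ·: ss|Ss|SS
S/II-3 un I-1×I-2: ss
S/II-4 aff I-1×I-2: Ss|SS
S/III-1 aff II-2×II-1: Ss|SS
S/III-2 ? ·: ss|Ss|SS
S/III-3 aff II-2×II-1: Ss|SS
S/IV-1 aff III-2×III-1: Ss|SS
⇒ S over [I-1,I-2,II-1,II-2,II-3,II-4,III-1,III-2,III-3,IV-1]: 207 consistent
V/I-1 un ·: vv
V/I-2 ? ·: Vv|VV
V/II-1 ? I-1×I-2: vv|Vv
V/II-2 ? ·: vv|Vv|VV
V/II-3 aff I-1×I-2: Vv
V/II-4 aff I-1×I-2: Vv
V/III-1 ? II-2×II-1: vv|Vv
V/III-2 un ·: vv
V/III-3 ? II-2×II-1: vv|Vv|VV
V/IV-1 un III-2×III-1: vv
⇒ V over [I-1,I-2,II-1,II-2,II-3,II-4,III-1,III-2,III-3,IV-1]: 30 consistent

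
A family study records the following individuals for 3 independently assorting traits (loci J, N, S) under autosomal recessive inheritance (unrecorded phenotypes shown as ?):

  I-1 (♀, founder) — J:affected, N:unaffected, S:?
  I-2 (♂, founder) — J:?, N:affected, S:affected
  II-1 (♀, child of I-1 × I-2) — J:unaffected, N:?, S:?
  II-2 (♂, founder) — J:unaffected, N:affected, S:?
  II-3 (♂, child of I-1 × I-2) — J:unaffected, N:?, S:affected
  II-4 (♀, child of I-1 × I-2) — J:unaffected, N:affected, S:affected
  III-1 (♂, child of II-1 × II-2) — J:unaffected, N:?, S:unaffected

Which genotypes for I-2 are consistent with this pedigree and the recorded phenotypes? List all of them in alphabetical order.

J/I-1 aff ·: jj
J/I-2 ? ·: JJ|Jj
J/II-1 un I-1×I-2: Jj
J/II-2 un ·: JJ|Jj
J/II-3 un I-1×I-2: Jj
J/II-4 un I-1×I-2: Jj
J/III-1 un II-1×II-2: JJ|Jj
⇒ J over [I-1,I-2,II-1,II-2,II-3,II-4,III-1]: 8 consistent
N/I-1 un ·: Nn
N/I-2 aff ·: nn
N/II-1 ? I-1×I-2: Nn|nn
N/II-2 aff ·: nn
N/II-3 ? I-1×I-2: Nn|nn
N/II-4 aff I-1×I-2: nn
N/III-1 ? II-1×II-2: Nn|nn
⇒ N over [I-1,I-2,II-1,II-2,II-3,II-4,III-1]: 6 consistent
S/I-1 ? ·: Ss|ss
S/I-2 aff ·: ss
S/II-1 ? I-1×I-2: Ss|ss
S/II-2 ? ·: SS|Ss|ss
S/II-3 aff I-1×I-2: ss
S/II-4 aff I-1×I-2: ss
S/III-1 un II-1×II-2: SS|Ss
⇒ S over [I-1,I-2,II-1,II-2,II-3,II-4,III-1]: 9 consistent

I-2 ∈ {JJ nn ss, Jj nn ss}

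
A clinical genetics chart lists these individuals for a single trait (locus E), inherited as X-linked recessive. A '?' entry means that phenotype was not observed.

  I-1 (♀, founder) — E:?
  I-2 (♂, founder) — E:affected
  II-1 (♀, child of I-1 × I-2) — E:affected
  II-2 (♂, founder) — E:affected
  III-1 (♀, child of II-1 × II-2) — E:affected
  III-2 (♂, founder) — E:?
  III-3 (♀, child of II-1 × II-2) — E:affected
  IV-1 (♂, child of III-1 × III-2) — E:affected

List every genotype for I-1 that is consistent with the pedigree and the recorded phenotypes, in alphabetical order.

E/I-1 ? ·: X^EX^e|X^eX^e
E/I-2 aff ·: X^eY
E/II-1 aff I-1×I-2: X^eX^e
E/II-2 aff ·: X^eY
E/III-1 aff II-1×II-2: X^eX^e
E/III-2 ? ·: X^EY|X^eY
E/III-3 aff II-1×II-2: X^eX^e
E/IV-1 aff III-1×III-2: X^eY
⇒ E over [I-1,I-2,II-1,II-2,III-1,III-2,III-3,IV-1]: 4 consistent

I-1 ∈ {X^EX^e, X^eX^e}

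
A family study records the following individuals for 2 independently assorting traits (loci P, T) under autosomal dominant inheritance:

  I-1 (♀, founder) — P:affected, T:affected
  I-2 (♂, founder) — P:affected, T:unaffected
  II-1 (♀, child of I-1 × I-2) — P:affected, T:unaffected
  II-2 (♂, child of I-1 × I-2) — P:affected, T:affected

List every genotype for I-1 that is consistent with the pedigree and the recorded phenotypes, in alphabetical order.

P/I-1 aff ·: Pp|PP
P/I-2 aff ·: Pp|PP
P/II-1 aff I-1×I-2: Pp|PP
P/II-2 aff I-1×I-2: Pp|PP
⇒ P over [I-1,I-2,II-1,II-2]: 13 consistent
T/I-1 aff ·: Tt
T/I-2 un ·: tt
T/II-1 un I-1×I-2: tt
T/II-2 aff I-1×I-2: Tt
⇒ T over [I-1,I-2,II-1,II-2]: 1 consistent

I-1 ∈ {PP Tt, Pp Tt}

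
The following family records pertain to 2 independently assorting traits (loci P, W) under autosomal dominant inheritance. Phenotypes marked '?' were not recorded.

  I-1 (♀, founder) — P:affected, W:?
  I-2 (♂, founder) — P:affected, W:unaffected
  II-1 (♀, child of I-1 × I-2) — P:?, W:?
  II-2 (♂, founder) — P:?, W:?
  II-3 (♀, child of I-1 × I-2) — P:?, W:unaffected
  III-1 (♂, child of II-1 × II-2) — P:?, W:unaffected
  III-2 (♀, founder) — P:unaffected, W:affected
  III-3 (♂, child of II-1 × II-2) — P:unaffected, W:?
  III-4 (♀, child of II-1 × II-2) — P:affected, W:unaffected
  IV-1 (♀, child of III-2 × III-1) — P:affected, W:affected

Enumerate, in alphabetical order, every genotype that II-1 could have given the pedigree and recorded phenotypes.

P/I-1 aff ·: Pp|PP
P/I-2 aff ·: Pp|PP
P/II-1 ? I-1×I-2: pp|Pp
P/II-2 ? ·: pp|Pp
P/II-3 ? I-1×I-2: pp|Pp|PP
P/III-1 ? II-1×II-2: Pp|PP
P/III-2 un ·: pp
P/III-3 un II-1×II-2: pp
P/III-4 aff II-1×II-2: Pp|PP
P/IV-1 aff III-2×III-1: Pp
⇒ P over [I-1,I-2,II-1,II-2,II-3,III-1,III-2,III-3,III-4,IV-1]: 38 consistent
W/I-1 ? ·: ww|Ww
W/I-2 un ·: ww
W/II-1 ? I-1×I-2: ww|Ww
W/II-2 ? ·: ww|Ww
W/II-3 un I-1×I-2: ww
W/III-1 un II-1×II-2: ww
W/III-2 aff ·: Ww|WW
W/III-3 ? II-1×II-2: ww|Ww|WW
W/III-4 un II-1×II-2: ww
W/IV-1 aff III-2×III-1: Ww
⇒ W over [I-1,I-2,II-1,II-2,II-3,III-1,III-2,III-3,III-4,IV-1]: 22 consistent

II-1 ∈ {Pp Ww, Pp ww, pp Ww, pp ww}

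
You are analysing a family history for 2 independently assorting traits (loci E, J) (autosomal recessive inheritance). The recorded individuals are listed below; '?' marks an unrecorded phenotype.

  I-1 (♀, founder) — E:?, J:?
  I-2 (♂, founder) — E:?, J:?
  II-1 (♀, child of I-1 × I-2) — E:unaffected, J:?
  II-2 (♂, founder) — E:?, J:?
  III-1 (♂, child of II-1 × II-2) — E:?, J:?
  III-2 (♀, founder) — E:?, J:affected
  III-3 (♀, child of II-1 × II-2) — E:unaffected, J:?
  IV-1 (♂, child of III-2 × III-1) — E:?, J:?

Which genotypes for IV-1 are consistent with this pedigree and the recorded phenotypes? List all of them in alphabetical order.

IV-1 ∈ {EE Jj, EE jj, Ee Jj, Ee jj, ee Jj, ee jj}

E/I-1 ? ·: EE|Ee|ee
E/I-2 ? ·: EE|Ee|ee
E/II-1 un I-1×I-2: EE|Ee
E/II-2 ? ·: EE|Ee|ee
E/III-1 ? II-1×II-2: EE|Ee|ee
E/III-2 ? ·: EE|Ee|ee
E/III-3 un II-1×II-2: EE|Ee
E/IV-1 ? III-2×III-1: EE|Ee|ee
⇒ E over [I-1,I-2,II-1,II-2,III-1,III-2,III-3,IV-1]: 573 consistent
J/I-1 ? ·: JJ|Jj|jj
J/I-2 ? ·: JJ|Jj|jj
J/II-1 ? I-1×I-2: JJ|Jj|jj
J/II-2 ? ·: JJ|Jj|jj
J/III-1 ? II-1×II-2: JJ|Jj|jj
J/III-2 aff ·: jj
J/III-3 ? II-1×II-2: JJ|Jj|jj
J/IV-1 ? III-2×III-1: Jj|jj
⇒ J over [I-1,I-2,II-1,II-2,III-1,III-2,III-3,IV-1]: 240 consistent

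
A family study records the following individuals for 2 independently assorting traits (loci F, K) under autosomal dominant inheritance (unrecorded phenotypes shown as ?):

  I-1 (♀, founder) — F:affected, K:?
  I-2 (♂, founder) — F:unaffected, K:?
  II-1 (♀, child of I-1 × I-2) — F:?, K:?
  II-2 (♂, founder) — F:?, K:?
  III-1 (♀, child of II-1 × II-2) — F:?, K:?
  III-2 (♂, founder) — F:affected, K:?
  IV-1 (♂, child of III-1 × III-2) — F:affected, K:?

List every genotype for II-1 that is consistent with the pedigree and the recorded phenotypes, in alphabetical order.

II-1 ∈ {Ff KK, Ff Kk, Ff kk, ff KK, ff Kk, ff kk}

F/I-1 aff ·: Ff|FF
F/I-2 un ·: ff
F/II-1 ? I-1×I-2: ff|Ff
F/II-2 ? ·: ff|Ff|FF
F/III-1 ? II-1×II-2: ff|Ff|FF
F/III-2 aff ·: Ff|FF
F/IV-1 aff III-1×III-2: Ff|FF
⇒ F over [I-1,I-2,II-1,II-2,III-1,III-2,IV-1]: 56 consistent
K/I-1 ? ·: kk|Kk|KK
K/I-2 ? ·: kk|Kk|KK
K/II-1 ? I-1×I-2: kk|Kk|KK
K/II-2 ? ·: kk|Kk|KK
K/III-1 ? II-1×II-2: kk|Kk|KK
K/III-2 ? ·: kk|Kk|KK
K/IV-1 ? III-1×III-2: kk|Kk|KK
⇒ K over [I-1,I-2,II-1,II-2,III-1,III-2,IV-1]: 435 consistent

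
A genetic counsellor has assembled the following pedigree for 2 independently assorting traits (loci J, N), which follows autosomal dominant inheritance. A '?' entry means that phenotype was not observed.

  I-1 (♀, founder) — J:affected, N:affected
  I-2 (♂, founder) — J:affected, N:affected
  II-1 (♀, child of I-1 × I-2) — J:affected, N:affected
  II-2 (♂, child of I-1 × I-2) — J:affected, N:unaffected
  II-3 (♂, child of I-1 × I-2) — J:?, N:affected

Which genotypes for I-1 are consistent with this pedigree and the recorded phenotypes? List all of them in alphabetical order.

J/I-1 aff ·: Jj|JJ
J/I-2 aff ·: Jj|JJ
J/II-1 aff I-1×I-2: Jj|JJ
J/II-2 aff I-1×I-2: Jj|JJ
J/II-3 ? I-1×I-2: jj|Jj|JJ
⇒ J over [I-1,I-2,II-1,II-2,II-3]: 29 consistent
N/I-1 aff ·: Nn
N/I-2 aff ·: Nn
N/II-1 aff I-1×I-2: Nn|NN
N/II-2 un I-1×I-2: nn
N/II-3 aff I-1×I-2: Nn|NN
⇒ N over [I-1,I-2,II-1,II-2,II-3]: 4 consistent

I-1 ∈ {JJ Nn, Jj Nn}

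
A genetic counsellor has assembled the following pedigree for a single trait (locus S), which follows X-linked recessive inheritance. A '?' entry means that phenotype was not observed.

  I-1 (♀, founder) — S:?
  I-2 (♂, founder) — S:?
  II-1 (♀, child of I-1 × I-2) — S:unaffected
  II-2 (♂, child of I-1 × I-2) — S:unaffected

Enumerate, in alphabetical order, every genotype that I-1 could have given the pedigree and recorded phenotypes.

S/I-1 ? ·: X^SX^S|X^SX^s
S/I-2 ? ·: X^SY|X^sY
S/II-1 un I-1×I-2: X^SX^S|X^SX^s
S/II-2 un I-1×I-2: X^SY
⇒ S over [I-1,I-2,II-1,II-2]: 5 consistent

I-1 ∈ {X^SX^S, X^SX^s}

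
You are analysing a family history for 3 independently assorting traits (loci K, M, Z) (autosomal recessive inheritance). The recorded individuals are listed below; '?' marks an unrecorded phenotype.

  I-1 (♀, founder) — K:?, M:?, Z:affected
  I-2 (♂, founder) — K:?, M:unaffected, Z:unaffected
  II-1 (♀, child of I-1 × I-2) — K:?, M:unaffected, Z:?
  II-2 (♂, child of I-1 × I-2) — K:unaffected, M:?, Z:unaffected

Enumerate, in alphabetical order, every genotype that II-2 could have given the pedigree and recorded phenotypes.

K/I-1 ? ·: KK|Kk|kk
K/I-2 ? ·: KK|Kk|kk
K/II-1 ? I-1×I-2: KK|Kk|kk
K/II-2 un I-1×I-2: KK|Kk
⇒ K over [I-1,I-2,II-1,II-2]: 21 consistent
M/I-1 ? ·: MM|Mm|mm
M/I-2 un ·: MM|Mm
M/II-1 un I-1×I-2: MM|Mm
M/II-2 ? I-1×I-2: MM|Mm|mm
⇒ M over [I-1,I-2,II-1,II-2]: 18 consistent
Z/I-1 aff ·: zz
Z/I-2 un ·: ZZ|Zz
Z/II-1 ? I-1×I-2: Zz|zz
Z/II-2 un I-1×I-2: Zz
⇒ Z over [I-1,I-2,II-1,II-2]: 3 consistent

II-2 ∈ {KK MM Zz, KK Mm Zz, KK mm Zz, Kk MM Zz, Kk Mm Zz, Kk mm Zz}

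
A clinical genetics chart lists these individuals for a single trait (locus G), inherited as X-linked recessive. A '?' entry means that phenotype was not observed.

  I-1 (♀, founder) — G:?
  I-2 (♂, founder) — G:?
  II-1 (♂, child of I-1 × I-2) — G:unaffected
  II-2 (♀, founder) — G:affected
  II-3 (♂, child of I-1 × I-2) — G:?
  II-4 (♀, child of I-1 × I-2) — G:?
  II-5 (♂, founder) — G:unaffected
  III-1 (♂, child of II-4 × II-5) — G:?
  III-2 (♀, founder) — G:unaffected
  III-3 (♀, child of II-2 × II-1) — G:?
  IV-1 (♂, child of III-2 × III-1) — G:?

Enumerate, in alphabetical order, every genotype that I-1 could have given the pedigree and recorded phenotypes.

I-1 ∈ {X^GX^G, X^GX^g}

G/I-1 ? ·: X^GX^G|X^GX^g
G/I-2 ? ·: X^GY|X^gY
G/II-1 un I-1×I-2: X^GY
G/II-2 aff ·: X^gX^g
G/II-3 ? I-1×I-2: X^GY|X^gY
G/II-4 ? I-1×I-2: X^GX^G|X^GX^g|X^gX^g
G/II-5 un ·: X^GY
G/III-1 ? II-4×II-5: X^GY|X^gY
G/III-2 un ·: X^GX^G|X^GX^g
G/III-3 ? II-2×II-1: X^GX^g
G/IV-1 ? III-2×III-1: X^GY|X^gY
⇒ G over [I-1,I-2,II-1,II-2,II-3,II-4,II-5,III-1,III-2,III-3,IV-1]: 45 consistent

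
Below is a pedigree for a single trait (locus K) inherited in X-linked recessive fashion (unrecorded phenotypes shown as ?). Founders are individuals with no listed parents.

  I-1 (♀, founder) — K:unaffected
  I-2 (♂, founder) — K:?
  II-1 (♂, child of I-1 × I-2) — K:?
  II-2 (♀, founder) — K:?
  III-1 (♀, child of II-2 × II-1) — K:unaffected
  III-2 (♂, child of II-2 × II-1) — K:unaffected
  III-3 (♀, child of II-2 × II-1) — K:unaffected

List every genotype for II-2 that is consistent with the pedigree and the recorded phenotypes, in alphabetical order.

K/I-1 un ·: X^KX^K|X^KX^k
K/I-2 ? ·: X^KY|X^kY
K/II-1 ? I-1×I-2: X^KY|X^kY
K/II-2 ? ·: X^KX^K|X^KX^k
K/III-1 un II-2×II-1: X^KX^K|X^KX^k
K/III-2 un II-2×II-1: X^KY
K/III-3 un II-2×II-1: X^KX^K|X^KX^k
⇒ K over [I-1,I-2,II-1,II-2,III-1,III-2,III-3]: 24 consistent

II-2 ∈ {X^KX^K, X^KX^k}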